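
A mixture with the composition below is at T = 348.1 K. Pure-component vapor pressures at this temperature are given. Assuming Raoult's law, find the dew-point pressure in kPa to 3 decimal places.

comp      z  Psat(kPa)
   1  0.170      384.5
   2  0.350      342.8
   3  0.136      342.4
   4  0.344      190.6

At the dew point ψ → 1, so Σzᵢ/Kᵢ = 1 with Kᵢ = Pᵢˢᵃᵗ/P ⇒ 1/P = Σzᵢ/Pᵢˢᵃᵗ.
1/P = 0.170/384.5 + 0.350/342.8 + 0.136/342.4 + 0.344/190.6 = 0.003665 ⇒ P = 272.839 kPa

Pdew = 272.839 kPa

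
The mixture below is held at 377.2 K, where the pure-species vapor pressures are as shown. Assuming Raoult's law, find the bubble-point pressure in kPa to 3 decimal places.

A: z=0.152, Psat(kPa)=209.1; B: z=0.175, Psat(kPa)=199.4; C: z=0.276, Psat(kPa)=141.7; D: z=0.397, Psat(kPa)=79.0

At the bubble point ψ → 0, so ΣzᵢKᵢ = 1 with Kᵢ = Pᵢˢᵃᵗ/P ⇒ P = ΣzᵢPᵢˢᵃᵗ.
P = 0.152·209.1 + 0.175·199.4 + 0.276·141.7 + 0.397·79.0 = 137.150 kPa

Pbub = 137.150 kPa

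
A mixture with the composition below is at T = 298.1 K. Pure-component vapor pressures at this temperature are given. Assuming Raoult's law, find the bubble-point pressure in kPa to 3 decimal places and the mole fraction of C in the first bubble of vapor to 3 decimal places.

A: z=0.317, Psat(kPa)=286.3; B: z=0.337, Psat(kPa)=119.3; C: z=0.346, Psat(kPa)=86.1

At the bubble point ψ → 0, so ΣzᵢKᵢ = 1 with Kᵢ = Pᵢˢᵃᵗ/P ⇒ P = ΣzᵢPᵢˢᵃᵗ.
P = 0.317·286.3 + 0.337·119.3 + 0.346·86.1 = 160.752 kPa
yᵢ = zᵢPᵢˢᵃᵗ/P ⇒ y_C = 0.346·86.1/160.752 = 0.185

Pbub = 160.752 kPa, y_C = 0.185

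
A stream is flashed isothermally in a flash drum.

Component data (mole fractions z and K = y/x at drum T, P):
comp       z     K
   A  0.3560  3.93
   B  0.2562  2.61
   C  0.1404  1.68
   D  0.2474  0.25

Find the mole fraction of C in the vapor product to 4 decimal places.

Newton–Raphson from ψ = 0.65:
  ψ = 0.6500: g = 0.26484, g' = -1.0819 → ψ = 0.8948
  ψ = 0.8948: g = -0.04778, g' = -1.6560 → ψ = 0.8659
  ψ = 0.8659: g = -0.00206, g' = -1.5183 → ψ = 0.8646
Converged at ψ = 0.8646.
Compositions from xᵢ = zᵢ/(1+ψ(Kᵢ−1)), yᵢ = Kᵢxᵢ:
  A: x = 0.1008, y = 0.3960
  B: x = 0.1071, y = 0.2796
  C: x = 0.0884, y = 0.1485
  D: x = 0.7037, y = 0.1759

y_C = 0.1485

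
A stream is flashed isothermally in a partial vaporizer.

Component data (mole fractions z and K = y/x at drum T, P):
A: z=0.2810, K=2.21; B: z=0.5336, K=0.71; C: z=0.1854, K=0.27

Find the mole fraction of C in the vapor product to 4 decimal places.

Material balance + equilibrium reduce to Σ zᵢ(Kᵢ−1)/(1+ψ(Kᵢ−1)) = 0.
g(0) = ΣzᵢKᵢ − 1 = 0.0499 and g(1) = 1 − Σzᵢ/Kᵢ = -0.5654, so a root lies in (0, 1).
Iterate (Newton) starting at ψ = 0.38:
  ψ = 0.3800: g = -0.12829, g' = -0.4390 → ψ = 0.0877
  ψ = 0.0877: g = 0.00399, g' = -0.4963 → ψ = 0.0958
Converged at ψ = 0.0958.
Compositions from xᵢ = zᵢ/(1+ψ(Kᵢ−1)), yᵢ = Kᵢxᵢ:
  A: x = 0.2518, y = 0.5565
  B: x = 0.5489, y = 0.3897
  C: x = 0.1993, y = 0.0538

y_C = 0.0538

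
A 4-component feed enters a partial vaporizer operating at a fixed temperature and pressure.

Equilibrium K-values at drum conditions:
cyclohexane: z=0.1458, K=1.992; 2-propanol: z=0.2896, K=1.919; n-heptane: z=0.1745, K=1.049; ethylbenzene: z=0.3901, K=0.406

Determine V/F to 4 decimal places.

Newton iteration, V/F⁰ = 0.58:
  V/F = 0.5800: g = -0.07978, g' = -0.4826 → V/F = 0.4147
  V/F = 0.4147: g = -0.00390, g' = -0.4430 → V/F = 0.4059
Converged at V/F = 0.4059.

V/F = 0.4059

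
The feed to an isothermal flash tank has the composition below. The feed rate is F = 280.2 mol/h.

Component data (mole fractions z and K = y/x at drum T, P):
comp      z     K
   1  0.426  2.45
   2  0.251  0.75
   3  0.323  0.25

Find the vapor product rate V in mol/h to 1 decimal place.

Let β = V/F and solve Σ zᵢ(Kᵢ−1)/(1+β(Kᵢ−1)) = 0.
Check two-phase: ΣzᵢKᵢ = 1.313 > 1 and Σzᵢ/Kᵢ = 1.801 > 1, so g(0) = 0.313 > 0 and g(1) = -0.801 < 0.
Newton iteration, β⁰ = 0.5:
  β = 0.500: g = -0.1012, g' = -0.787 → β = 0.371
  β = 0.371: g = -0.0034, g' = -0.747 → β = 0.367
Converged at β = 0.367.
Then V = β·F = 0.3668·280.2 = 102.8 mol/h and L = F − V = 177.4 mol/h.

V = 102.8 mol/h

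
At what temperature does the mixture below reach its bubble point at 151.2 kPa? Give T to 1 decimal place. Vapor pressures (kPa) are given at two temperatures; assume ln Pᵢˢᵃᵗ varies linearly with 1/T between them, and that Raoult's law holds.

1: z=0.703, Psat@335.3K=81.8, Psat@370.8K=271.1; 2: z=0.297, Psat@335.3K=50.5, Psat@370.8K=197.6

Bubble-point temperature: ΣzᵢPᵢˢᵃᵗ(T) = P. Interpolate ln Pᵢˢᵃᵗ = aᵢ + bᵢ/T.
  T = 335.3 K: ΣzᵢPᵢˢᵃᵗ = 72.50 kPa
  T = 370.8 K: ΣzᵢPᵢˢᵃᵗ = 249.27 kPa
  T = 353.1 K: ΣzᵢPᵢˢᵃᵗ = 138.83 kPa
  T = 362.0 K: ΣzᵢPᵢˢᵃᵗ = 187.65 kPa
  T = 357.6 K: ΣzᵢPᵢˢᵃᵗ = 161.98 kPa
  T = 355.4 K: ΣzᵢPᵢˢᵃᵗ = 150.29 kPa
Interpolating between 355.4 K and 357.6 K gives T ≈ 355.6 K.

T = 355.6 K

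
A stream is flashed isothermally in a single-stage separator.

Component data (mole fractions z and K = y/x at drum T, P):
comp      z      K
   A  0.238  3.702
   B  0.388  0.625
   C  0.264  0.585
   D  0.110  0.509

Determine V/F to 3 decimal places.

V/F = 0.304

Iterate (Newton) starting at V/F = 0.5:
  V/F = 0.500: g = -0.1154, g' = -0.516 → V/F = 0.276
  V/F = 0.276: g = 0.0196, g' = -0.731 → V/F = 0.303
  V/F = 0.303: g = 0.0006, g' = -0.691 → V/F = 0.304
Converged at V/F = 0.304.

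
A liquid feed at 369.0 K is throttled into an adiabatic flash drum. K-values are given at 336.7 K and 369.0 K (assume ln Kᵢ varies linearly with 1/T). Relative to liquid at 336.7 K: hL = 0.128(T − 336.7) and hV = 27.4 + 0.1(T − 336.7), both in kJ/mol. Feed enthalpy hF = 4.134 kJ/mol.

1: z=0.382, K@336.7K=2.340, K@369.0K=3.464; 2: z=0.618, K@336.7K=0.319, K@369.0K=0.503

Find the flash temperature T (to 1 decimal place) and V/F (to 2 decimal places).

T = 339.4 K, V/F = 0.14

Adiabatic flash: solve Rachford–Rice at each trial T, then check hF = ψ·hV(T) + (1−ψ)·hL(T).
  T = 336.7 K: K = (2.340, 0.319), RR gives ψ = 0.100, H_out = 2.733 kJ/mol
  T = 369.0 K: K = (3.464, 0.503), RR gives ψ = 0.518, H_out = 17.854 kJ/mol
  T = 352.9 K: K = (2.874, 0.405), RR gives ψ = 0.312, H_out = 10.491 kJ/mol
  T = 344.8 K: K = (2.600, 0.360), RR gives ψ = 0.211, H_out = 6.771 kJ/mol
  T = 340.8 K: K = (2.470, 0.340), RR gives ψ = 0.158, H_out = 4.834 kJ/mol
  T = 338.8 K: K = (2.406, 0.329), RR gives ψ = 0.130, H_out = 3.826 kJ/mol
Linear interpolation between T = 338.8 (H_out = 3.826) and T = 340.8 (H_out = 4.834) on hF = 4.134 gives T ≈ 339.4 K, at which ψ = 0.14.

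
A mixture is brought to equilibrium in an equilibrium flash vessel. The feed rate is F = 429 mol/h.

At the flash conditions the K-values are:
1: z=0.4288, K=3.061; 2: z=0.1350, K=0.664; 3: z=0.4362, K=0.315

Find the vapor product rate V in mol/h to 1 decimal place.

Material balance + equilibrium reduce to Σ zᵢ(Kᵢ−1)/(1+ψ(Kᵢ−1)) = 0.
g(0) = ΣzᵢKᵢ − 1 = 0.5396 and g(1) = 1 − Σzᵢ/Kᵢ = -0.7282, so a root lies in (0, 1).
Newton–Raphson from ψ = 0.5:
  ψ = 0.5000: g = -0.07372, g' = -0.9372 → ψ = 0.4213
  ψ = 0.4213: g = 0.00014, g' = -0.9469 → ψ = 0.4215
Converged at ψ = 0.4215.
Then V = ψ·F = 0.4215·429 = 180.8 mol/h and L = F − V = 248.2 mol/h.

V = 180.8 mol/h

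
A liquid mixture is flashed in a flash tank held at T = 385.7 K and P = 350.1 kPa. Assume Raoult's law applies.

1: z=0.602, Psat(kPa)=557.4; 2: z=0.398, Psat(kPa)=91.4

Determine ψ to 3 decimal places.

Raoult's law: Kᵢ = Pᵢˢᵃᵗ/P = Pᵢˢᵃᵗ/350.1.
  K_1 = 557.4/350.1 = 1.59212, K_2 = 91.4/350.1 = 0.26107
Let ψ = V/F and solve Σ zᵢ(Kᵢ−1)/(1+ψ(Kᵢ−1)) = 0.
Feasibility: ΣzᵢKᵢ = 1.062, Σzᵢ/Kᵢ = 1.903 — both > 1, two phases present.
Binary case is linear: z₁(K₁−1)(1+ψ(K₂−1)) + z₂(K₂−1)(1+ψ(K₁−1)) = 0
⇒ ψ = [z₁(K₁−1)+z₂(K₂−1)] / [−(K₁−1)(K₂−1)] = 0.0624/0.4375 = 0.143

ψ = 0.143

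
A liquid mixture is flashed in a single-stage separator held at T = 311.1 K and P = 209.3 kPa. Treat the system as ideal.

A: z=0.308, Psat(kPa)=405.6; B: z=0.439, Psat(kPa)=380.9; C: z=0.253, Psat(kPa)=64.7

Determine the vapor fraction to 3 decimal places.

Raoult's law: Kᵢ = Pᵢˢᵃᵗ/P = Pᵢˢᵃᵗ/209.3.
  K_A = 405.6/209.3 = 1.93789, K_B = 380.9/209.3 = 1.81988, K_C = 64.7/209.3 = 0.30913
Newton–Raphson from ψ = 0.5:
  ψ = 0.500: g = 0.1849, g' = -0.556 → ψ = 0.833
  ψ = 0.833: g = -0.0354, g' = -0.859 → ψ = 0.791
  ψ = 0.791: g = -0.0016, g' = -0.786 → ψ = 0.789
Converged at ψ = 0.789.

ψ = 0.789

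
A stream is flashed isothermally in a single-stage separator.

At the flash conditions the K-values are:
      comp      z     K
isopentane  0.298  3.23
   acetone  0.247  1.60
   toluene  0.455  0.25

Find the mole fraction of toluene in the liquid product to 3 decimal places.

x_toluene = 0.638

Newton iteration, β⁰ = 0.5:
  β = 0.500: g = -0.1178, g' = -1.039 → β = 0.387
  β = 0.387: g = -0.0035, g' = -0.994 → β = 0.383
Converged at β = 0.383.
Compositions from xᵢ = zᵢ/(1+β(Kᵢ−1)), yᵢ = Kᵢxᵢ:
  isopentane: x = 0.161, y = 0.519
  acetone: x = 0.201, y = 0.321
  toluene: x = 0.638, y = 0.160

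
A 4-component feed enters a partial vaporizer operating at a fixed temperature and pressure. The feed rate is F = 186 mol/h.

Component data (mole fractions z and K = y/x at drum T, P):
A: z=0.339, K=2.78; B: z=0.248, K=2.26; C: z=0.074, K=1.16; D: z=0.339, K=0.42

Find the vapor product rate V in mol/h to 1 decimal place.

Rachford–Rice: g(β) = Σ zᵢ(Kᵢ−1)/(1+β(Kᵢ−1)) = 0.
Feasibility: ΣzᵢKᵢ = 1.731, Σzᵢ/Kᵢ = 1.103 — both > 1, two phases present.
Iterate (Newton) starting at β = 0.5:
  β = 0.500: g = 0.2450, g' = -0.677 → β = 0.862
  β = 0.862: g = 0.0050, g' = -0.715 → β = 0.869
Converged at β = 0.869.
Then V = β·F = 0.8691·186 = 161.6 mol/h and L = F − V = 24.4 mol/h.

V = 161.6 mol/h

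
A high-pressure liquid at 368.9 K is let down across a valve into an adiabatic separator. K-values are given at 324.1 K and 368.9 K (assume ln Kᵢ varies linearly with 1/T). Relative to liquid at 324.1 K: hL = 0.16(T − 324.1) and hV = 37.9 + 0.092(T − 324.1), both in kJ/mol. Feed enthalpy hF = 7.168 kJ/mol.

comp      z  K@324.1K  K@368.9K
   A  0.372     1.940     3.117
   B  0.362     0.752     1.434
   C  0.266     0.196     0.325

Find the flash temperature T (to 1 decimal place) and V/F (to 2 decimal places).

T = 327.6 K, V/F = 0.18

Adiabatic flash: solve Rachford–Rice at each trial T, then check hF = ψ·hV(T) + (1−ψ)·hL(T).
  T = 324.1 K: K = (1.940, 0.752, 0.196), RR gives ψ = 0.090, H_out = 3.413 kJ/mol
  T = 368.9 K: K = (3.117, 1.434, 0.325), RR gives ψ = 0.822, H_out = 35.812 kJ/mol
  T = 346.5 K: K = (2.497, 1.060, 0.257), RR gives ψ = 0.538, H_out = 23.157 kJ/mol
  T = 335.3 K: K = (2.210, 0.898, 0.225), RR gives ψ = 0.342, H_out = 14.482 kJ/mol
  T = 329.7 K: K = (2.073, 0.823, 0.210), RR gives ψ = 0.224, H_out = 9.296 kJ/mol
  T = 326.9 K: K = (2.006, 0.787, 0.203), RR gives ψ = 0.159, H_out = 6.451 kJ/mol
  T = 328.3 K: K = (2.039, 0.805, 0.207), RR gives ψ = 0.192, H_out = 7.896 kJ/mol
Linear interpolation between T = 326.9 (H_out = 6.451) and T = 328.3 (H_out = 7.896) on hF = 7.168 gives T ≈ 327.6 K, at which ψ = 0.18.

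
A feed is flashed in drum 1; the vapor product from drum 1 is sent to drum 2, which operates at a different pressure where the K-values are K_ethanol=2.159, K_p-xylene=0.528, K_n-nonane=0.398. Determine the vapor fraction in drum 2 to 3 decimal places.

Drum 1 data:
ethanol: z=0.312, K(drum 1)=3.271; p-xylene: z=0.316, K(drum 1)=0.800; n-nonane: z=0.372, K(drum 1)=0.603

V/F (drum 2) = 0.219

Drum 1:
Rachford–Rice: g(ψ₁) = Σ zᵢ(Kᵢ−1)/(1+ψ₁(Kᵢ−1)) = 0.
Check two-phase: ΣzᵢKᵢ = 1.498 > 1 and Σzᵢ/Kᵢ = 1.107 > 1, so g(0) = 0.498 > 0 and g(1) = -0.107 < 0.
Iterate (Newton) starting at ψ₁ = 0.56:
  ψ₁ = 0.560: g = 0.0508, g' = -0.425 → ψ₁ = 0.680
  ψ₁ = 0.680: g = 0.0032, g' = -0.376 → ψ₁ = 0.688
Converged at ψ₁ = 0.688.
Drum-1 compositions:
  ethanol: x = 0.122, y = 0.398
  p-xylene: x = 0.366, y = 0.293
  n-nonane: x = 0.512, y = 0.309
Drum-2 feed = drum-1 vapor: z₂ = (0.3982, 0.2931, 0.3086).
Drum 2:
Iterate (Newton) starting at ψ₂ = 0.5:
  ψ₂ = 0.500: g = -0.1547, g' = -0.555 → ψ₂ = 0.221
  ψ₂ = 0.221: g = -0.0016, g' = -0.569 → ψ₂ = 0.219
Converged at ψ₂ = 0.219.
  ethanol: x = 0.318, y = 0.686
  p-xylene: x = 0.327, y = 0.173
  n-nonane: x = 0.355, y = 0.141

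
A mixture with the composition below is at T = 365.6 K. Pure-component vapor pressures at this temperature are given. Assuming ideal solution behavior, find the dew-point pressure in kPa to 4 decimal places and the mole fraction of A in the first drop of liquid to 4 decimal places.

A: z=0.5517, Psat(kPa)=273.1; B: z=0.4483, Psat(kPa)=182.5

At the dew point ψ → 1, so Σzᵢ/Kᵢ = 1 with Kᵢ = Pᵢˢᵃᵗ/P ⇒ 1/P = Σzᵢ/Pᵢˢᵃᵗ.
1/P = 0.5517/273.1 + 0.4483/182.5 = 0.0044766 ⇒ P = 223.3849 kPa
xᵢ = zᵢP/Pᵢˢᵃᵗ ⇒ x_A = 0.5517·223.3849/273.1 = 0.4513

Pdew = 223.3849 kPa, x_A = 0.4513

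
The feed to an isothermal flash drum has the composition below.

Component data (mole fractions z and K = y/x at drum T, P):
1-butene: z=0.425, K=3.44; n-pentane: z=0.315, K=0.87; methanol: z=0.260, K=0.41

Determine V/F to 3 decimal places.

Rachford–Rice: g(V/F) = Σ zᵢ(Kᵢ−1)/(1+V/F(Kᵢ−1)) = 0.
Check two-phase: ΣzᵢKᵢ = 1.843 > 1 and Σzᵢ/Kᵢ = 1.120 > 1, so g(0) = 0.843 > 0 and g(1) = -0.120 < 0.
Newton iteration, V/F⁰ = 0.42:
  V/F = 0.420: g = 0.2649, g' = -0.783 → V/F = 0.758
  V/F = 0.758: g = 0.0408, g' = -0.614 → V/F = 0.825
  V/F = 0.825: g = -0.0004, g' = -0.629 → V/F = 0.824
Converged at V/F = 0.824.

V/F = 0.824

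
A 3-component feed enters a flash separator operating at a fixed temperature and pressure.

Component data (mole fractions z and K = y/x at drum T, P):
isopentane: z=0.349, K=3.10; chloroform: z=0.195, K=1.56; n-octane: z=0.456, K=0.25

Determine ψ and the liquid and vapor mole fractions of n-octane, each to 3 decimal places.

Newton–Raphson from ψ = 0.59:
  ψ = 0.590: g = -0.2040, g' = -1.167 → ψ = 0.415
  ψ = 0.415: g = -0.0165, g' = -1.020 → ψ = 0.399
Converged at ψ = 0.399.
Compositions from xᵢ = zᵢ/(1+ψ(Kᵢ−1)), yᵢ = Kᵢxᵢ:
  isopentane: x = 0.190, y = 0.589
  chloroform: x = 0.159, y = 0.249
  n-octane: x = 0.651, y = 0.163

ψ = 0.399, x_n-octane = 0.651, y_n-octane = 0.163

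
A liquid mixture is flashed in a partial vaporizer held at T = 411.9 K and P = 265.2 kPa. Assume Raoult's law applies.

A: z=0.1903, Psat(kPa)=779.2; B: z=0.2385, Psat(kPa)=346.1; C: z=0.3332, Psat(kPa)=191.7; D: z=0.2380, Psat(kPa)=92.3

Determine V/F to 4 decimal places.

V/F = 0.3128

Raoult's law: Kᵢ = Pᵢˢᵃᵗ/P = Pᵢˢᵃᵗ/265.2.
  K_A = 779.2/265.2 = 2.938160, K_B = 346.1/265.2 = 1.305053, K_C = 191.7/265.2 = 0.722851, K_D = 92.3/265.2 = 0.348039
Material balance + equilibrium reduce to Σ zᵢ(Kᵢ−1)/(1+V/F(Kᵢ−1)) = 0.
Feasibility: ΣzᵢKᵢ = 1.1941, Σzᵢ/Kᵢ = 1.3923 — both > 1, two phases present.
Iterate (Newton) starting at V/F = 0.5:
  V/F = 0.5000: g = -0.08697, g' = -0.4582 → V/F = 0.3102
  V/F = 0.3102: g = 0.00127, g' = -0.4869 → V/F = 0.3128
Converged at V/F = 0.3128.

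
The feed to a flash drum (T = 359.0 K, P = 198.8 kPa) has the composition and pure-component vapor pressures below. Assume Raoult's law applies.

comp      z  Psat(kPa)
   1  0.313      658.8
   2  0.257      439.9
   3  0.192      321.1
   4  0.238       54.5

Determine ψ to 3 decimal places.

ψ = 0.870

Raoult's law: Kᵢ = Pᵢˢᵃᵗ/P = Pᵢˢᵃᵗ/198.8.
  K_1 = 658.8/198.8 = 3.31388, K_2 = 439.9/198.8 = 2.21278, K_3 = 321.1/198.8 = 1.61519, K_4 = 54.5/198.8 = 0.27414
Let ψ = V/F and solve Σ zᵢ(Kᵢ−1)/(1+ψ(Kᵢ−1)) = 0.
Feasibility: ΣzᵢKᵢ = 1.981, Σzᵢ/Kᵢ = 1.198 — both > 1, two phases present.
Newton iteration, ψ⁰ = 0.35:
  ψ = 0.350: g = 0.4846, g' = -0.972 → ψ = 0.848
  ψ = 0.848: g = 0.0261, g' = -1.163 → ψ = 0.871
  ψ = 0.871: g = -0.0007, g' = -1.231 → ψ = 0.870
Converged at ψ = 0.870.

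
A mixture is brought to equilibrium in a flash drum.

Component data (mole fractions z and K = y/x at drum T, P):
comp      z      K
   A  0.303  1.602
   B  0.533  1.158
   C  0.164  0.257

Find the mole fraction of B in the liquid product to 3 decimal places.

Material balance + equilibrium reduce to Σ zᵢ(Kᵢ−1)/(1+V/F(Kᵢ−1)) = 0.
Check two-phase: ΣzᵢKᵢ = 1.145 > 1 and Σzᵢ/Kᵢ = 1.288 > 1, so g(0) = 0.145 > 0 and g(1) = -0.288 < 0.
Newton iteration, V/F⁰ = 0.5:
  V/F = 0.500: g = 0.0244, g' = -0.306 → V/F = 0.580
  V/F = 0.580: g = -0.0017, g' = -0.351 → V/F = 0.575
Converged at V/F = 0.575.
Compositions from xᵢ = zᵢ/(1+V/F(Kᵢ−1)), yᵢ = Kᵢxᵢ:
  A: x = 0.225, y = 0.361
  B: x = 0.489, y = 0.566
  C: x = 0.286, y = 0.074

x_B = 0.489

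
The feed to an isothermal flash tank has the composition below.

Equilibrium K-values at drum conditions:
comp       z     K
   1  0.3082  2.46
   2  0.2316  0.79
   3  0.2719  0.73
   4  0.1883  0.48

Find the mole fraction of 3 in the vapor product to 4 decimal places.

y_3 = 0.2272

Material balance + equilibrium reduce to Σ zᵢ(Kᵢ−1)/(1+β(Kᵢ−1)) = 0.
Check two-phase: ΣzᵢKᵢ = 1.2300 > 1 and Σzᵢ/Kᵢ = 1.1832 > 1, so g(0) = 0.2300 > 0 and g(1) = -0.1832 < 0.
Iterate (Newton) starting at β = 0.57:
  β = 0.5700: g = -0.03559, g' = -0.3394 → β = 0.4651
  β = 0.4651: g = 0.00097, g' = -0.3601 → β = 0.4678
Converged at β = 0.4678.
Compositions from xᵢ = zᵢ/(1+β(Kᵢ−1)), yᵢ = Kᵢxᵢ:
  1: x = 0.1831, y = 0.4505
  2: x = 0.2568, y = 0.2029
  3: x = 0.3112, y = 0.2272
  4: x = 0.2488, y = 0.1194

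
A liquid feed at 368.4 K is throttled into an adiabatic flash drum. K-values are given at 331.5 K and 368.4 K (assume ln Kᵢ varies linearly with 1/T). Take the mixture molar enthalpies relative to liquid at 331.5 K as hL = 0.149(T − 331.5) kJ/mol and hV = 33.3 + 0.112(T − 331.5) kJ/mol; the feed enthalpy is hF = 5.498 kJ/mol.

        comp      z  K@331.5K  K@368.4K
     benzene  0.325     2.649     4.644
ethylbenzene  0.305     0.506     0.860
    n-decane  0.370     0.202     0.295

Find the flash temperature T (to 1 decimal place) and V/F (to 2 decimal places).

Adiabatic flash: solve Rachford–Rice at each trial T, then check hF = ψ·hV(T) + (1−ψ)·hL(T).
  T = 331.5 K: K = (2.649, 0.506, 0.202), RR gives ψ = 0.081, H_out = 2.703 kJ/mol
  T = 368.4 K: K = (4.644, 0.860, 0.295), RR gives ψ = 0.471, H_out = 20.531 kJ/mol
  T = 349.9 K: K = (3.557, 0.668, 0.246), RR gives ψ = 0.298, H_out = 12.458 kJ/mol
  T = 340.7 K: K = (3.082, 0.584, 0.224), RR gives ψ = 0.199, H_out = 7.939 kJ/mol
  T = 336.1 K: K = (2.860, 0.544, 0.213), RR gives ψ = 0.143, H_out = 5.439 kJ/mol
  T = 338.4 K: K = (2.970, 0.564, 0.218), RR gives ψ = 0.172, H_out = 6.714 kJ/mol
Linear interpolation between T = 336.1 (H_out = 5.439) and T = 338.4 (H_out = 6.714) on hF = 5.498 gives T ≈ 336.2 K, at which ψ = 0.14.

T = 336.2 K, V/F = 0.14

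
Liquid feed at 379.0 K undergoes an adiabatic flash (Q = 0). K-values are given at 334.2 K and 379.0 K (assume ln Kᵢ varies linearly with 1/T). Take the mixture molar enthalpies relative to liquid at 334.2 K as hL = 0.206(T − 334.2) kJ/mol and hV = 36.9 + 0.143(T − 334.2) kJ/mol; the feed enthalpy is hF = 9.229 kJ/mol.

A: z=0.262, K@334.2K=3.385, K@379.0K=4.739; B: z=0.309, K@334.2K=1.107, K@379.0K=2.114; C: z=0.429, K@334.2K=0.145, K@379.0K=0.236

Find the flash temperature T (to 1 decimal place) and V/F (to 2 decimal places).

Adiabatic flash: solve Rachford–Rice at each trial T, then check hF = ψ·hV(T) + (1−ψ)·hL(T).
  T = 334.2 K: K = (3.385, 1.107, 0.145), RR gives ψ = 0.211, H_out = 7.802 kJ/mol
  T = 379.0 K: K = (4.739, 2.114, 0.236), RR gives ψ = 0.525, H_out = 27.134 kJ/mol
  T = 356.6 K: K = (4.048, 1.561, 0.188), RR gives ψ = 0.388, H_out = 18.370 kJ/mol
  T = 345.4 K: K = (3.712, 1.322, 0.166), RR gives ψ = 0.305, H_out = 13.329 kJ/mol
  T = 339.8 K: K = (3.548, 1.211, 0.155), RR gives ψ = 0.259, H_out = 10.624 kJ/mol
  T = 337.0 K: K = (3.466, 1.158, 0.150), RR gives ψ = 0.236, H_out = 9.227 kJ/mol
  T = 338.4 K: K = (3.507, 1.185, 0.153), RR gives ψ = 0.247, H_out = 9.929 kJ/mol
Linear interpolation between T = 337.0 (H_out = 9.227) and T = 338.4 (H_out = 9.929) on hF = 9.229 gives T ≈ 337.0 K, at which ψ = 0.24.

T = 337.0 K, V/F = 0.24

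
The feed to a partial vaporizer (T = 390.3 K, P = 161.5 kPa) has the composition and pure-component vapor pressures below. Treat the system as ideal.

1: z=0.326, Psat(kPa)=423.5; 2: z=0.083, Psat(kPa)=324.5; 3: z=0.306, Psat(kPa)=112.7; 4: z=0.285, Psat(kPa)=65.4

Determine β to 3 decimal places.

β = 0.495

Raoult's law: Kᵢ = Pᵢˢᵃᵗ/P = Pᵢˢᵃᵗ/161.5.
  K_1 = 423.5/161.5 = 2.62229, K_2 = 324.5/161.5 = 2.00929, K_3 = 112.7/161.5 = 0.69783, K_4 = 65.4/161.5 = 0.40495
Iterate (Newton) starting at β = 0.5:
  β = 0.500: g = -0.0027, g' = -0.542 → β = 0.495
Converged at β = 0.495.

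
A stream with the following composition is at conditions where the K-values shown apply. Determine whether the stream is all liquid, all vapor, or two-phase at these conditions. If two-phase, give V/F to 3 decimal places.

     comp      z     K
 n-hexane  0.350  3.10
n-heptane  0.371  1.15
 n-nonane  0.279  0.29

two-phase, V/F = 0.642

ΣzᵢKᵢ = 1.593; Σzᵢ/Kᵢ = 1.398.
Both exceed 1, so a two-phase solution exists.
Newton–Raphson from ψ = 0.67:
  ψ = 0.670: g = -0.0219, g' = -0.785 → ψ = 0.642
Converged at ψ = 0.642.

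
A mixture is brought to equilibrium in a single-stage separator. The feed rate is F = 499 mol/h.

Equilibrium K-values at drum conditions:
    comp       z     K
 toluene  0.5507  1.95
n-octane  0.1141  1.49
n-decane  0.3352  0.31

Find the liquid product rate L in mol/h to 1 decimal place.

Material balance + equilibrium reduce to Σ zᵢ(Kᵢ−1)/(1+V/F(Kᵢ−1)) = 0.
Feasibility: ΣzᵢKᵢ = 1.3478, Σzᵢ/Kᵢ = 1.4403 — both > 1, two phases present.
Newton iteration, V/F⁰ = 0.5:
  V/F = 0.5000: g = 0.04648, g' = -0.6181 → V/F = 0.5752
  V/F = 0.5752: g = -0.00157, g' = -0.6632 → V/F = 0.5728
Converged at V/F = 0.5728.
Then V = V/F·F = 0.5728·499 = 285.8 mol/h and L = F − V = 213.2 mol/h.

L = 213.2 mol/h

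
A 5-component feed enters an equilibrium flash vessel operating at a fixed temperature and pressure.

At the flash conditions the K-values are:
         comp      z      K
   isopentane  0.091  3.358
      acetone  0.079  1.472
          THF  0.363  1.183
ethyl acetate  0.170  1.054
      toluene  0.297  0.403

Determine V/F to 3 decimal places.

V/F = 0.341

Rachford–Rice: g(V/F) = Σ zᵢ(Kᵢ−1)/(1+V/F(Kᵢ−1)) = 0.
Feasibility: ΣzᵢKᵢ = 1.150, Σzᵢ/Kᵢ = 1.286 — both > 1, two phases present.
Iterate (Newton) starting at V/F = 0.32:
  V/F = 0.320: g = 0.0073, g' = -0.351 → V/F = 0.341
Converged at V/F = 0.341.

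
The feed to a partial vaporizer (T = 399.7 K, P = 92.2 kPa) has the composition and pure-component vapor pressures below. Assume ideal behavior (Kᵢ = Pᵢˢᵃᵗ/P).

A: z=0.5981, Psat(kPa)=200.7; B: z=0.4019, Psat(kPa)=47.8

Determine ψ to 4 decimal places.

Raoult's law: Kᵢ = Pᵢˢᵃᵗ/P = Pᵢˢᵃᵗ/92.2.
  K_A = 200.7/92.2 = 2.176790, K_B = 47.8/92.2 = 0.518438
Rachford–Rice: g(ψ) = Σ zᵢ(Kᵢ−1)/(1+ψ(Kᵢ−1)) = 0.
g(0) = ΣzᵢKᵢ − 1 = 0.5103 and g(1) = 1 − Σzᵢ/Kᵢ = -0.0500, so a root lies in (0, 1).
Iterate (Newton) starting at ψ = 0.66:
  ψ = 0.6600: g = 0.11244, g' = -0.4627 → ψ = 0.9030
  ψ = 0.9030: g = -0.00124, g' = -0.4865 → ψ = 0.9005
Converged at ψ = 0.9005.

ψ = 0.9005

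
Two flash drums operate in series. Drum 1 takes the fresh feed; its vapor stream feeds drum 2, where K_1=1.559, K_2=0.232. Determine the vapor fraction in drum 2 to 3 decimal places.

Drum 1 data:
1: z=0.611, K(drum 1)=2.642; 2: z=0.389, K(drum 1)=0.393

Drum 1:
Material balance + equilibrium reduce to Σ zᵢ(Kᵢ−1)/(1+ψ₁(Kᵢ−1)) = 0.
g(0) = ΣzᵢKᵢ − 1 = 0.767 and g(1) = 1 − Σzᵢ/Kᵢ = -0.221, so a root lies in (0, 1).
Binary case is linear: z₁(K₁−1)(1+ψ₁(K₂−1)) + z₂(K₂−1)(1+ψ₁(K₁−1)) = 0
⇒ ψ₁ = [z₁(K₁−1)+z₂(K₂−1)] / [−(K₁−1)(K₂−1)] = 0.7671/0.9967 = 0.770
Drum-1 compositions:
  1: x = 0.270, y = 0.713
  2: x = 0.730, y = 0.287
Drum-2 feed = drum-1 vapor: z₂ = (0.7131, 0.2869).
Drum 2:
Material balance + equilibrium reduce to Σ zᵢ(Kᵢ−1)/(1+ψ₂(Kᵢ−1)) = 0.
Check two-phase: ΣzᵢKᵢ = 1.178 > 1 and Σzᵢ/Kᵢ = 1.694 > 1, so g(0) = 0.178 > 0 and g(1) = -0.694 < 0.
Newton–Raphson from ψ₂ = 0.5:
  ψ₂ = 0.500: g = -0.0462, g' = -0.582 → ψ₂ = 0.421
  ψ₂ = 0.421: g = -0.0028, g' = -0.515 → ψ₂ = 0.415
Converged at ψ₂ = 0.415.
  1: x = 0.579, y = 0.902
  2: x = 0.421, y = 0.098

V/F (drum 2) = 0.415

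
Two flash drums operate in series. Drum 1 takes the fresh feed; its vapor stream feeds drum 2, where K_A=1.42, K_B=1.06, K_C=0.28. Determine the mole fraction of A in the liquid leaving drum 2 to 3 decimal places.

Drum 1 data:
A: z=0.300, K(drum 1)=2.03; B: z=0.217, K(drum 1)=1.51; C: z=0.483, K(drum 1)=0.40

Drum 1:
Rachford–Rice: g(ψ₁) = Σ zᵢ(Kᵢ−1)/(1+ψ₁(Kᵢ−1)) = 0.
Feasibility: ΣzᵢKᵢ = 1.130, Σzᵢ/Kᵢ = 1.499 — both > 1, two phases present.
Iterate (Newton) starting at ψ₁ = 0.5:
  ψ₁ = 0.500: g = -0.1219, g' = -0.529 → ψ₁ = 0.270
  ψ₁ = 0.270: g = -0.0067, g' = -0.486 → ψ₁ = 0.256
Converged at ψ₁ = 0.256.
Drum-1 compositions:
  A: x = 0.237, y = 0.482
  B: x = 0.192, y = 0.290
  C: x = 0.571, y = 0.228
Drum-2 feed = drum-1 vapor: z₂ = (0.4819, 0.2898, 0.2283).
Drum 2:
Let ψ₂ = V/F and solve Σ zᵢ(Kᵢ−1)/(1+ψ₂(Kᵢ−1)) = 0.
Check two-phase: ΣzᵢKᵢ = 1.055 > 1 and Σzᵢ/Kᵢ = 1.428 > 1, so g(0) = 0.055 > 0 and g(1) = -0.428 < 0.
Newton–Raphson from ψ₂ = 0.5:
  ψ₂ = 0.500: g = -0.0726, g' = -0.348 → ψ₂ = 0.291
  ψ₂ = 0.291: g = -0.0105, g' = -0.258 → ψ₂ = 0.250
  ψ₂ = 0.250: g = -0.0002, g' = -0.247 → ψ₂ = 0.249
Converged at ψ₂ = 0.249.
  A: x = 0.436, y = 0.619
  B: x = 0.286, y = 0.303
  C: x = 0.278, y = 0.078

x_A (drum 2) = 0.436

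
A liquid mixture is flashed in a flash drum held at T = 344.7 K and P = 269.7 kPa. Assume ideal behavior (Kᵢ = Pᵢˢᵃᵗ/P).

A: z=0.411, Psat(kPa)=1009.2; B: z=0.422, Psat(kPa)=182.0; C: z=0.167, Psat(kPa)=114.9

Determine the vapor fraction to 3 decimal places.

Raoult's law: Kᵢ = Pᵢˢᵃᵗ/P = Pᵢˢᵃᵗ/269.7.
  K_A = 1009.2/269.7 = 3.74194, K_B = 182.0/269.7 = 0.67482, K_C = 114.9/269.7 = 0.42603
Let ψ = V/F and solve Σ zᵢ(Kᵢ−1)/(1+ψ(Kᵢ−1)) = 0.
Feasibility: ΣzᵢKᵢ = 1.894, Σzᵢ/Kᵢ = 1.127 — both > 1, two phases present.
Newton iteration, ψ⁰ = 0.56:
  ψ = 0.560: g = 0.1354, g' = -0.667 → ψ = 0.763
  ψ = 0.763: g = 0.0114, g' = -0.576 → ψ = 0.783
Converged at ψ = 0.783.

ψ = 0.783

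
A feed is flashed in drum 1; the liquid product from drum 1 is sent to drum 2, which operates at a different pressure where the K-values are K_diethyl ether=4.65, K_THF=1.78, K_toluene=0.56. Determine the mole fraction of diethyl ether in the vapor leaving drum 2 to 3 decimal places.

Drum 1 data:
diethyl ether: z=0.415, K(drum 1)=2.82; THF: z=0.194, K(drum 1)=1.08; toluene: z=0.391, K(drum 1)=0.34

y_diethyl ether (drum 2) = 0.321

Drum 1:
Material balance + equilibrium reduce to Σ zᵢ(Kᵢ−1)/(1+ψ₁(Kᵢ−1)) = 0.
Check two-phase: ΣzᵢKᵢ = 1.513 > 1 and Σzᵢ/Kᵢ = 1.477 > 1, so g(0) = 0.513 > 0 and g(1) = -0.477 < 0.
Newton iteration, ψ₁⁰ = 0.68:
  ψ₁ = 0.680: g = -0.1159, g' = -0.836 → ψ₁ = 0.541
  ψ₁ = 0.541: g = -0.0062, g' = -0.762 → ψ₁ = 0.533
Converged at ψ₁ = 0.533.
Drum-1 compositions:
  diethyl ether: x = 0.211, y = 0.594
  THF: x = 0.186, y = 0.201
  toluene: x = 0.603, y = 0.205
Drum-2 feed = drum-1 liquid: z₂ = (0.2106, 0.1861, 0.6033).
Drum 2:
Rachford–Rice: g(ψ₂) = Σ zᵢ(Kᵢ−1)/(1+ψ₂(Kᵢ−1)) = 0.
Check two-phase: ΣzᵢKᵢ = 1.648 > 1 and Σzᵢ/Kᵢ = 1.227 > 1, so g(0) = 0.648 > 0 and g(1) = -0.227 < 0.
Newton iteration, ψ₂⁰ = 0.5:
  ψ₂ = 0.500: g = 0.0362, g' = -0.602 → ψ₂ = 0.560
  ψ₂ = 0.560: g = 0.0012, g' = -0.563 → ψ₂ = 0.562
Converged at ψ₂ = 0.562.
  diethyl ether: x = 0.069, y = 0.321
  THF: x = 0.129, y = 0.230
  toluene: x = 0.802, y = 0.449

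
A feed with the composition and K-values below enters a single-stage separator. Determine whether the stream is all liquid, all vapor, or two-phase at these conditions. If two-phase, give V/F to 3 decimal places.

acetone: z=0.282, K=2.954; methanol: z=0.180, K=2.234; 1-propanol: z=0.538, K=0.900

all vapor

ΣzᵢKᵢ = 1.719; Σzᵢ/Kᵢ = 0.774.
Since Σzᵢ/Kᵢ < 1 the mixture is above its dew point — single vapor phase.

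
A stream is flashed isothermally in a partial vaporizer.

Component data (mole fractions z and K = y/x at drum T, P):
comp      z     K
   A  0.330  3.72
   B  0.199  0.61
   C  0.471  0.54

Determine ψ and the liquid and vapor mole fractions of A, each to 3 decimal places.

ψ = 0.504, x_A = 0.139, y_A = 0.518

Rachford–Rice: g(ψ) = Σ zᵢ(Kᵢ−1)/(1+ψ(Kᵢ−1)) = 0.
g(0) = ΣzᵢKᵢ − 1 = 0.603 and g(1) = 1 − Σzᵢ/Kᵢ = -0.287, so a root lies in (0, 1).
Iterate (Newton) starting at ψ = 0.43:
  ψ = 0.430: g = 0.0504, g' = -0.717 → ψ = 0.500
  ψ = 0.500: g = 0.0024, g' = -0.653 → ψ = 0.504
Converged at ψ = 0.504.
Compositions from xᵢ = zᵢ/(1+ψ(Kᵢ−1)), yᵢ = Kᵢxᵢ:
  A: x = 0.139, y = 0.518
  B: x = 0.248, y = 0.151
  C: x = 0.613, y = 0.331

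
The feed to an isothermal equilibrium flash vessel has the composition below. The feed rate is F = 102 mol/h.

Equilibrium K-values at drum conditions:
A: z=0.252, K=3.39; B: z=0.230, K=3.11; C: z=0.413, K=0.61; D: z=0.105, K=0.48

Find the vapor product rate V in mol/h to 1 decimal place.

V = 93.3 mol/h

Material balance + equilibrium reduce to Σ zᵢ(Kᵢ−1)/(1+V/F(Kᵢ−1)) = 0.
g(0) = ΣzᵢKᵢ − 1 = 0.872 and g(1) = 1 − Σzᵢ/Kᵢ = -0.044, so a root lies in (0, 1).
Iterate (Newton) starting at V/F = 0.5:
  V/F = 0.500: g = 0.2367, g' = -0.690 → V/F = 0.843
  V/F = 0.843: g = 0.0373, g' = -0.520 → V/F = 0.915
Converged at V/F = 0.915.
Then V = V/F·F = 0.9150·102 = 93.3 mol/h and L = F − V = 8.7 mol/h.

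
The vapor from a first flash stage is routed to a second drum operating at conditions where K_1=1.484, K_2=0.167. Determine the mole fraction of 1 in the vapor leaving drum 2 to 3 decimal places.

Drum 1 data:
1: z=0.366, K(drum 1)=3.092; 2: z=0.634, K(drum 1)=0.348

Drum 1:
Rachford–Rice: g(ψ₁) = Σ zᵢ(Kᵢ−1)/(1+ψ₁(Kᵢ−1)) = 0.
Check two-phase: ΣzᵢKᵢ = 1.352 > 1 and Σzᵢ/Kᵢ = 1.940 > 1, so g(0) = 0.352 > 0 and g(1) = -0.940 < 0.
Binary case is linear: z₁(K₁−1)(1+ψ₁(K₂−1)) + z₂(K₂−1)(1+ψ₁(K₁−1)) = 0
⇒ ψ₁ = [z₁(K₁−1)+z₂(K₂−1)] / [−(K₁−1)(K₂−1)] = 0.3523/1.3640 = 0.258
Drum-1 compositions:
  1: x = 0.238, y = 0.735
  2: x = 0.762, y = 0.265
Drum-2 feed = drum-1 vapor: z₂ = (0.7347, 0.2653).
Drum 2:
Material balance + equilibrium reduce to Σ zᵢ(Kᵢ−1)/(1+ψ₂(Kᵢ−1)) = 0.
Check two-phase: ΣzᵢKᵢ = 1.135 > 1 and Σzᵢ/Kᵢ = 2.084 > 1, so g(0) = 0.135 > 0 and g(1) = -1.084 < 0.
Newton iteration, ψ₂⁰ = 0.5:
  ψ₂ = 0.500: g = -0.0925, g' = -0.652 → ψ₂ = 0.358
  ψ₂ = 0.358: g = -0.0120, g' = -0.499 → ψ₂ = 0.334
Converged at ψ₂ = 0.334.
  1: x = 0.632, y = 0.939
  2: x = 0.368, y = 0.061

y_1 (drum 2) = 0.939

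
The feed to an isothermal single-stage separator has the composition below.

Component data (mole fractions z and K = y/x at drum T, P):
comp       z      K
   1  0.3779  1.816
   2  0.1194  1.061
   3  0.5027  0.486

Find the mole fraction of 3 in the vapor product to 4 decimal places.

Rachford–Rice: g(ψ) = Σ zᵢ(Kᵢ−1)/(1+ψ(Kᵢ−1)) = 0.
g(0) = ΣzᵢKᵢ − 1 = 0.0573 and g(1) = 1 − Σzᵢ/Kᵢ = -0.3550, so a root lies in (0, 1).
Newton–Raphson from ψ = 0.5:
  ψ = 0.5000: g = -0.12168, g' = -0.3679 → ψ = 0.1693
  ψ = 0.1693: g = -0.00486, g' = -0.3540 → ψ = 0.1555
  ψ = 0.1555: g = 0.00001, g' = -0.3555 → ψ = 0.1556
Converged at ψ = 0.1556.
Compositions from xᵢ = zᵢ/(1+ψ(Kᵢ−1)), yᵢ = Kᵢxᵢ:
  1: x = 0.3353, y = 0.6090
  2: x = 0.1183, y = 0.1255
  3: x = 0.5464, y = 0.2655

y_3 = 0.2655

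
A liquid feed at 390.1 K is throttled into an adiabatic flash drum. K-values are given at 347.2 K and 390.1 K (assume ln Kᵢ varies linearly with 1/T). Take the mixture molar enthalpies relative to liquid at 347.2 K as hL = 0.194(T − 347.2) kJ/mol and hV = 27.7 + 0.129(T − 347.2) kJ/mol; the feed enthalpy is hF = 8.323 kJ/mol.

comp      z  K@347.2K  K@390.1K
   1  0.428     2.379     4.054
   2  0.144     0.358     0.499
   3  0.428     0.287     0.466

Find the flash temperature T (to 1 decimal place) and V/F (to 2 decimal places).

T = 352.6 K, V/F = 0.27

Adiabatic flash: solve Rachford–Rice at each trial T, then check hF = ψ·hV(T) + (1−ψ)·hL(T).
  T = 347.2 K: K = (2.379, 0.358, 0.287), RR gives ψ = 0.201, H_out = 5.560 kJ/mol
  T = 390.1 K: K = (4.054, 0.499, 0.466), RR gives ψ = 0.627, H_out = 23.932 kJ/mol
  T = 368.6 K: K = (3.152, 0.427, 0.371), RR gives ψ = 0.430, H_out = 15.451 kJ/mol
  T = 357.9 K: K = (2.750, 0.392, 0.327), RR gives ψ = 0.325, H_out = 10.849 kJ/mol
  T = 352.5 K: K = (2.559, 0.375, 0.307), RR gives ψ = 0.266, H_out = 8.297 kJ/mol
  T = 355.2 K: K = (2.653, 0.383, 0.317), RR gives ψ = 0.296, H_out = 9.598 kJ/mol
  T = 353.9 K: K = (2.608, 0.379, 0.312), RR gives ψ = 0.282, H_out = 8.979 kJ/mol
Linear interpolation between T = 352.5 (H_out = 8.297) and T = 353.9 (H_out = 8.979) on hF = 8.323 gives T ≈ 352.6 K, at which ψ = 0.27.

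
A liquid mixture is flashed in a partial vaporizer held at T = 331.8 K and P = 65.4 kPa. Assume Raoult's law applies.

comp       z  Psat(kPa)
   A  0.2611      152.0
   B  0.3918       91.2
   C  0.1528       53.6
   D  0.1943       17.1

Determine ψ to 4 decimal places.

Raoult's law: Kᵢ = Pᵢˢᵃᵗ/P = Pᵢˢᵃᵗ/65.4.
  K_A = 152.0/65.4 = 2.324159, K_B = 91.2/65.4 = 1.394495, K_C = 53.6/65.4 = 0.819572, K_D = 17.1/65.4 = 0.261468
Rachford–Rice: g(ψ) = Σ zᵢ(Kᵢ−1)/(1+ψ(Kᵢ−1)) = 0.
g(0) = ΣzᵢKᵢ − 1 = 0.3292 and g(1) = 1 − Σzᵢ/Kᵢ = -0.3229, so a root lies in (0, 1).
Newton–Raphson from ψ = 0.5:
  ψ = 0.5000: g = 0.07930, g' = -0.4807 → ψ = 0.6650
  ψ = 0.6650: g = -0.00702, g' = -0.5834 → ψ = 0.6530
  ψ = 0.6530: g = -0.00007, g' = -0.5719 → ψ = 0.6528
Converged at ψ = 0.6528.

ψ = 0.6528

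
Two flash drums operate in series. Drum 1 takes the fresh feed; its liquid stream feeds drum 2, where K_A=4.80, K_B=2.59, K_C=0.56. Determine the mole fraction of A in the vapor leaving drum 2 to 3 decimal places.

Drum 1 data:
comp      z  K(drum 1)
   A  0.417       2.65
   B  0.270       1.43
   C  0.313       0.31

y_A (drum 2) = 0.266

Drum 1:
Iterate (Newton) starting at ψ₁ = 0.5:
  ψ₁ = 0.500: g = 0.1428, g' = -0.722 → ψ₁ = 0.698
  ψ₁ = 0.698: g = -0.0074, g' = -0.829 → ψ₁ = 0.689
Converged at ψ₁ = 0.689.
Drum-1 compositions:
  A: x = 0.195, y = 0.517
  B: x = 0.208, y = 0.298
  C: x = 0.597, y = 0.185
Drum-2 feed = drum-1 liquid: z₂ = (0.1952, 0.2083, 0.5965).
Drum 2:
Material balance + equilibrium reduce to Σ zᵢ(Kᵢ−1)/(1+ψ₂(Kᵢ−1)) = 0.
Feasibility: ΣzᵢKᵢ = 1.810, Σzᵢ/Kᵢ = 1.186 — both > 1, two phases present.
Newton iteration, ψ₂⁰ = 0.5:
  ψ₂ = 0.500: g = 0.1038, g' = -0.688 → ψ₂ = 0.651
  ψ₂ = 0.651: g = 0.0086, g' = -0.588 → ψ₂ = 0.665
Converged at ψ₂ = 0.665.
  A: x = 0.055, y = 0.266
  B: x = 0.101, y = 0.262
  C: x = 0.843, y = 0.472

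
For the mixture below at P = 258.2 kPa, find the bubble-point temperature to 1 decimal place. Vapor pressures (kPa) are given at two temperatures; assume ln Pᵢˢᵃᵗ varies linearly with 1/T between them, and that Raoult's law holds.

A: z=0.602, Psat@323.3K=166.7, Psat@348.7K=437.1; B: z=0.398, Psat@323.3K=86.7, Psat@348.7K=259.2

Bubble-point temperature: ΣzᵢPᵢˢᵃᵗ(T) = P. Interpolate ln Pᵢˢᵃᵗ = aᵢ + bᵢ/T.
  T = 323.3 K: ΣzᵢPᵢˢᵃᵗ = 134.86 kPa
  T = 348.7 K: ΣzᵢPᵢˢᵃᵗ = 366.30 kPa
  T = 336.0 K: ΣzᵢPᵢˢᵃᵗ = 226.40 kPa
  T = 342.4 K: ΣzᵢPᵢˢᵃᵗ = 289.78 kPa
  T = 339.2 K: ΣzᵢPᵢˢᵃᵗ = 256.43 kPa
  T = 340.8 K: ΣzᵢPᵢˢᵃᵗ = 272.67 kPa
Interpolating between 339.2 K and 340.8 K gives T ≈ 339.4 K.

T = 339.4 K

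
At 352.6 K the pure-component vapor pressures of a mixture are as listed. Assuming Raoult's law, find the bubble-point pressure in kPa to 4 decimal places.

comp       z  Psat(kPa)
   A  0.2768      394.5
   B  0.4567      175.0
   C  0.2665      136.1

At the bubble point ψ → 0, so ΣzᵢKᵢ = 1 with Kᵢ = Pᵢˢᵃᵗ/P ⇒ P = ΣzᵢPᵢˢᵃᵗ.
P = 0.2768·394.5 + 0.4567·175.0 + 0.2665·136.1 = 225.3907 kPa

Pbub = 225.3907 kPa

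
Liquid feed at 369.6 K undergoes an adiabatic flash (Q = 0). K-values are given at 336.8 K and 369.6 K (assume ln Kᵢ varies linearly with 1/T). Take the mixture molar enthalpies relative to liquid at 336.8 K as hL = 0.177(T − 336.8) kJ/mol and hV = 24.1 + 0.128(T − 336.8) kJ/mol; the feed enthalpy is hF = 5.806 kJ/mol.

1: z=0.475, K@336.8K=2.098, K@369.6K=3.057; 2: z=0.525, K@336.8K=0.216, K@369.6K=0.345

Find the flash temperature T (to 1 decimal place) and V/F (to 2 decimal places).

T = 342.5 K, V/F = 0.20

Adiabatic flash: solve Rachford–Rice at each trial T, then check hF = ψ·hV(T) + (1−ψ)·hL(T).
  T = 336.8 K: K = (2.098, 0.216), RR gives ψ = 0.128, H_out = 3.078 kJ/mol
  T = 369.6 K: K = (3.057, 0.345), RR gives ψ = 0.470, H_out = 16.376 kJ/mol
  T = 353.2 K: K = (2.555, 0.276), RR gives ψ = 0.318, H_out = 10.320 kJ/mol
  T = 345.0 K: K = (2.321, 0.245), RR gives ψ = 0.231, H_out = 6.937 kJ/mol
  T = 340.9 K: K = (2.208, 0.230), RR gives ψ = 0.182, H_out = 5.083 kJ/mol
  T = 342.9 K: K = (2.262, 0.237), RR gives ψ = 0.207, H_out = 6.004 kJ/mol
Linear interpolation between T = 340.9 (H_out = 5.083) and T = 342.9 (H_out = 6.004) on hF = 5.806 gives T ≈ 342.5 K, at which ψ = 0.20.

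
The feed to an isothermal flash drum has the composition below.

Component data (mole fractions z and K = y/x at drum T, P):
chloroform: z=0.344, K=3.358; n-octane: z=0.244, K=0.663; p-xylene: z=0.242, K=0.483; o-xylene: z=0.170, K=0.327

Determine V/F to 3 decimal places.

V/F = 0.410

Rachford–Rice: g(V/F) = Σ zᵢ(Kᵢ−1)/(1+V/F(Kᵢ−1)) = 0.
Feasibility: ΣzᵢKᵢ = 1.489, Σzᵢ/Kᵢ = 1.491 — both > 1, two phases present.
Iterate (Newton) starting at V/F = 0.5:
  V/F = 0.500: g = -0.0678, g' = -0.735 → V/F = 0.408
  V/F = 0.408: g = 0.0019, g' = -0.784 → V/F = 0.410
Converged at V/F = 0.410.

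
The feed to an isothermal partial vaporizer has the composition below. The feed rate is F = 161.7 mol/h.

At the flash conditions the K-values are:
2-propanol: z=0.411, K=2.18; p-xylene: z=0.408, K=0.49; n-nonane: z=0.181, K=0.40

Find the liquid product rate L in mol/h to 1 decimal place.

Material balance + equilibrium reduce to Σ zᵢ(Kᵢ−1)/(1+V/F(Kᵢ−1)) = 0.
Check two-phase: ΣzᵢKᵢ = 1.168 > 1 and Σzᵢ/Kᵢ = 1.474 > 1, so g(0) = 0.168 > 0 and g(1) = -0.474 < 0.
Iterate (Newton) starting at V/F = 0.52:
  V/F = 0.520: g = -0.1405, g' = -0.554 → V/F = 0.266
  V/F = 0.266: g = -0.0011, g' = -0.566 → V/F = 0.265
Converged at V/F = 0.265.
Then V = V/F·F = 0.2645·161.7 = 42.8 mol/h and L = F − V = 118.9 mol/h.

L = 118.9 mol/h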